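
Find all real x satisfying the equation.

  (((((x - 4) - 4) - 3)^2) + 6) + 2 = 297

Step 1. [(((((x - 4) - 4) - 3)^2) + 6) + 2 = 297] subtract 2: x sits inside (… + 2) ⇒ sub: ((((x - 4) - 4) - 3)^2) + 6 = 295.
Step 2. [((((x - 4) - 4) - 3)^2) + 6 = 295] subtract 6: x sits inside (… + 6) ⇒ sub: (((x - 4) - 4) - 3)^2 = 289.
Step 3. [(((x - 4) - 4) - 3)^2 = 289] 289 ≥ 0, LHS is (·)² — take ±√. So sqrt: ((x - 4) - 4) - 3 = 17 or -17.
Step 4. [((x - 4) - 4) - 3 = 17 or -17] the outer -3 inverts by adding 3, so sub: (x - 4) - 4 = 20 or -14.
Step 5. [(x - 4) - 4 = 20 or -14] the outer -4 inverts by adding 4. So sub: x - 4 = 24 or -10.
Step 6. [x - 4 = 24 or -10] peel the -4: add 4 from each side. So sub: x = 28 or -6.

Answer: x ∈ {-6, 28}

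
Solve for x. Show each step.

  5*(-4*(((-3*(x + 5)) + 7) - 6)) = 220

Step 1. [5*(-4*(((-3*(x + 5)) + 7) - 6)) = 220] LHS = 5·(…); ÷5 both sides ⇒ div: -4*(((-3*(x + 5)) + 7) - 6) = 44.
Step 2. [-4*(((-3*(x + 5)) + 7) - 6) = 44] leading coefficient -4: divide by -4 ⇒ div: ((-3*(x + 5)) + 7) - 6 = -11.
Step 3. [((-3*(x + 5)) + 7) - 6 = -11] peel the -6: add 6 from each side ⇒ sub: (-3*(x + 5)) + 7 = -5.
Step 4. [(-3*(x + 5)) + 7 = -5] peel the +7: subtract 7 from each side ⇒ sub: -3*(x + 5) = -12.
Step 5. [-3*(x + 5) = -12] LHS = -3·(…); ÷-3 both sides, so div: x + 5 = 4.
Step 6. [x + 5 = 4] the outer +5 inverts by subtracting 5. So sub: x = -1.

Answer: x ∈ {-1}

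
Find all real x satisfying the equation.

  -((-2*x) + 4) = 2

Step 1. [-((-2*x) + 4) = 2] leading − — multiply by −1, so neg: (-2*x) + 4 = -2.
Step 2. [(-2*x) + 4 = -2] -2 | LHS and -2 | -2: pull -2 out ⇒ factor: x - 2 = 1.
Step 3. [x - 2 = 1] the outer -2 inverts by adding 2, so sub: x = 3.

Answer: x ∈ {3}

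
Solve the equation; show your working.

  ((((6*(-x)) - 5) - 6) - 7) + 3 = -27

Step 1. [((((6*(-x)) - 5) - 6) - 7) + 3 = -27] 3 comes off first (subtract 3), so sub: (((6*(-x)) - 5) - 6) - 7 = -30.
Step 2. [(((6*(-x)) - 5) - 6) - 7 = -30] 7 comes off first (add 7) ⇒ sub: ((6*(-x)) - 5) - 6 = -23.
Step 3. [((6*(-x)) - 5) - 6 = -23] 6 comes off first (add 6) ⇒ sub: (6*(-x)) - 5 = -17.
Step 4. [(6*(-x)) - 5 = -17] peel the -5: add 5 from each side, so sub: 6*(-x) = -12.
Step 5. [6*(-x) = -12] 6 out front; divide by 6. So div: -x = -2.
Step 6. [-x = -2] flip signs both sides ⇒ neg: x = 2.

Answer: x ∈ {2}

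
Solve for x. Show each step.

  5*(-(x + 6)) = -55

Step 1. [5*(-(x + 6)) = -55] 5·(inner) — divide through by 5. So div: -(x + 6) = -11.
Step 2. [-(x + 6) = -11] flip signs both sides. So neg: x + 6 = 11.
Step 3. [x + 6 = 11] subtract 6: x sits inside (… + 6) ⇒ sub: x = 5.

Answer: x ∈ {5}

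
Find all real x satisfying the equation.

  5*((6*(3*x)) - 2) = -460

Step 1. [5*((6*(3*x)) - 2) = -460] divide by the outer 5, so div: (6*(3*x)) - 2 = -92.
Step 2. [(6*(3*x)) - 2 = -92] -2 is outermost — add 2 both sides ⇒ sub: 6*(3*x) = -90.
Step 3. [6*(3*x) = -90] divide by the outer 6 ⇒ div: 3*x = -15.
Step 4. [3*x = -15] divide by the outer 3, so div: x = -5.

Answer: x ∈ {-5}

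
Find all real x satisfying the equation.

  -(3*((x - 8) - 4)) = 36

Step 1. [-(3*((x - 8) - 4)) = 36] leading − — multiply by −1. So neg: 3*((x - 8) - 4) = -36.
Step 2. [3*((x - 8) - 4) = -36] divide by the outer 3, so div: (x - 8) - 4 = -12.
Step 3. [(x - 8) - 4 = -12] the outer -4 inverts by adding 4 ⇒ sub: x - 8 = -8.
Step 4. [x - 8 = -8] peel the -8: add 8 from each side ⇒ sub: x = 0.

Answer: x ∈ {0}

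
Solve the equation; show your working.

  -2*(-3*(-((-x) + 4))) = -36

Step 1. [-2*(-3*(-((-x) + 4))) = -36] -2·(inner) — divide through by -2, so div: -3*(-((-x) + 4)) = 18.
Step 2. [-3*(-((-x) + 4)) = 18] divide by the outer -3, so div: -((-x) + 4) = -6.
Step 3. [-((-x) + 4) = -6] leading − — multiply by −1 ⇒ neg: (-x) + 4 = 6.
Step 4. [(-x) + 4 = 6] the outer +4 inverts by subtracting 4 ⇒ sub: -x = 2.
Step 5. [-x = 2] LHS negated; negate both sides. So neg: x = -2.

Answer: x ∈ {-2}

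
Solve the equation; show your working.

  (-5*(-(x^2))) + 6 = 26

Step 1. [(-5*(-(x^2))) + 6 = 26] subtract 6: x sits inside (… + 6). So sub: -5*(-(x^2)) = 20.
Step 2. [-5*(-(x^2)) = 20] leading coefficient -5: divide by -5, so div: -(x^2) = -4.
Step 3. [-(x^2) = -4] LHS negated; negate both sides. So neg: x^2 = 4.
Step 4. [x^2 = 4] √ both sides: 4 ≥ 0 gives two branches. So sqrt: x = 2 or -2.

Answer: x ∈ {-2, 2}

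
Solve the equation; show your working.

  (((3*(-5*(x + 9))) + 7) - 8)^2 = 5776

Step 1. [(((3*(-5*(x + 9))) + 7) - 8)^2 = 5776] LHS squared, RHS 5776 ≥ 0: apply √ (±), so sqrt: ((3*(-5*(x + 9))) + 7) - 8 = 76 or -76.
Step 2. [((3*(-5*(x + 9))) + 7) - 8 = 76 or -76] peel the -8: add 8 from each side, so sub: (3*(-5*(x + 9))) + 7 = 84 or -68.
Step 3. [(3*(-5*(x + 9))) + 7 = 84 or -68] the outer +7 inverts by subtracting 7. So sub: 3*(-5*(x + 9)) = 77 or -75.
Step 4. [3*(-5*(x + 9)) = 77 or -75] leading coefficient 3: divide by 3 ⇒ div: -5*(x + 9) = 77/3 or -25.
Step 5. [-5*(x + 9) = 77/3 or -25] LHS = -5·(…); ÷-5 both sides, so div: x + 9 = -77/15 or 5.
Step 6. [x + 9 = -77/15 or 5] peel the +9: subtract 9 from each side, so sub: x = -212/15 or -4.

Answer: x ∈ {-212/15, -4}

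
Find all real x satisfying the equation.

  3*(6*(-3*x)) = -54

Step 1. [3*(6*(-3*x)) = -54] leading coefficient 3: divide by 3. So div: 6*(-3*x) = -18.
Step 2. [6*(-3*x) = -18] 6·(inner) — divide through by 6. So div: -3*x = -3.
Step 3. [-3*x = -3] LHS = -3·(…); ÷-3 both sides. So div: x = 1.

Answer: x ∈ {1}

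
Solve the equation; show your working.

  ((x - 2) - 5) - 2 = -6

Step 1. [((x - 2) - 5) - 2 = -6] 2 comes off first (add 2). So sub: (x - 2) - 5 = -4.
Step 2. [(x - 2) - 5 = -4] the outer -5 inverts by adding 5 ⇒ sub: x - 2 = 1.
Step 3. [x - 2 = 1] the outer -2 inverts by adding 2. So sub: x = 3.

Answer: x ∈ {3}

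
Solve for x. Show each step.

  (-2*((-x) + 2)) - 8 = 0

Step 1. [(-2*((-x) + 2)) - 8 = 0] 8 comes off first (add 8) ⇒ sub: -2*((-x) + 2) = 8.
Step 2. [-2*((-x) + 2) = 8] divide by the outer -2 ⇒ div: (-x) + 2 = -4.
Step 3. [(-x) + 2 = -4] +2 is outermost — subtract 2 both sides, so sub: -x = -6.
Step 4. [-x = -6] LHS negated; negate both sides. So neg: x = 6.

Answer: x ∈ {6}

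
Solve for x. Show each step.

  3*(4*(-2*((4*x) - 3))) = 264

Step 1. [3*(4*(-2*((4*x) - 3))) = 264] 3·(inner) — divide through by 3, so div: 4*(-2*((4*x) - 3)) = 88.
Step 2. [4*(-2*((4*x) - 3)) = 88] 4·(inner) — divide through by 4. So div: -2*((4*x) - 3) = 22.
Step 3. [-2*((4*x) - 3) = 22] leading coefficient -2: divide by -2. So div: (4*x) - 3 = -11.
Step 4. [(4*x) - 3 = -11] 3 comes off first (add 3). So sub: 4*x = -8.
Step 5. [4*x = -8] 4 out front; divide by 4 ⇒ div: x = -2.

Answer: x ∈ {-2}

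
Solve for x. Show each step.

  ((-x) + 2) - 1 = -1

Step 1. [((-x) + 2) - 1 = -1] add 1: x sits inside (… - 1), so sub: (-x) + 2 = 0.
Step 2. [(-x) + 2 = 0] the outer +2 inverts by subtracting 2 ⇒ sub: -x = -2.
Step 3. [-x = -2] flip signs both sides. So neg: x = 2.

Answer: x ∈ {2}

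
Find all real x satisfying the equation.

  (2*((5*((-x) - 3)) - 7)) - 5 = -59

Step 1. [(2*((5*((-x) - 3)) - 7)) - 5 = -59] 5 comes off first (add 5). So sub: 2*((5*((-x) - 3)) - 7) = -54.
Step 2. [2*((5*((-x) - 3)) - 7) = -54] 2·(inner) — divide through by 2 ⇒ div: (5*((-x) - 3)) - 7 = -27.
Step 3. [(5*((-x) - 3)) - 7 = -27] the outer -7 inverts by adding 7 ⇒ sub: 5*((-x) - 3) = -20.
Step 4. [5*((-x) - 3) = -20] LHS = 5·(…); ÷5 both sides. So div: (-x) - 3 = -4.
Step 5. [(-x) - 3 = -4] peel the -3: add 3 from each side ⇒ sub: -x = -1.
Step 6. [-x = -1] flip signs both sides. So neg: x = 1.

Answer: x ∈ {1}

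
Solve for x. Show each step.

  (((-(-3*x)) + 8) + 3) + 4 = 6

Step 1. [(((-(-3*x)) + 8) + 3) + 4 = 6] +4 is outermost — subtract 4 both sides. So sub: ((-(-3*x)) + 8) + 3 = 2.
Step 2. [((-(-3*x)) + 8) + 3 = 2] 3 comes off first (subtract 3) ⇒ sub: (-(-3*x)) + 8 = -1.
Step 3. [(-(-3*x)) + 8 = -1] peel the +8: subtract 8 from each side ⇒ sub: -(-3*x) = -9.
Step 4. [-(-3*x) = -9] LHS negated; negate both sides, so neg: -3*x = 9.
Step 5. [-3*x = 9] LHS = -3·(…); ÷-3 both sides ⇒ div: x = -3.

Answer: x ∈ {-3}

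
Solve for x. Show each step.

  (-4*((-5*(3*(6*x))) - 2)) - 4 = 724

Step 1. [(-4*((-5*(3*(6*x))) - 2)) - 4 = 724] common factor -4 (LHS and 724) — divide through, so factor: ((-5*(3*(6*x))) - 2) + 1 = -181.
Step 2. [((-5*(3*(6*x))) - 2) + 1 = -181] subtract 1: x sits inside (… + 1), so sub: (-5*(3*(6*x))) - 2 = -182.
Step 3. [(-5*(3*(6*x))) - 2 = -182] add 2: x sits inside (… - 2), so sub: -5*(3*(6*x)) = -180.
Step 4. [-5*(3*(6*x)) = -180] divide by the outer -5. So div: 3*(6*x) = 36.
Step 5. [3*(6*x) = 36] leading coefficient 3: divide by 3. So div: 6*x = 12.
Step 6. [6*x = 12] leading coefficient 6: divide by 6, so div: x = 2.

Answer: x ∈ {2}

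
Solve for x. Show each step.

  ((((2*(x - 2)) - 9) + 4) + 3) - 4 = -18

Step 1. [((((2*(x - 2)) - 9) + 4) + 3) - 4 = -18] peel the -4: add 4 from each side ⇒ sub: (((2*(x - 2)) - 9) + 4) + 3 = -14.
Step 2. [(((2*(x - 2)) - 9) + 4) + 3 = -14] subtract 3: x sits inside (… + 3), so sub: ((2*(x - 2)) - 9) + 4 = -17.
Step 3. [((2*(x - 2)) - 9) + 4 = -17] +4 is outermost — subtract 4 both sides, so sub: (2*(x - 2)) - 9 = -21.
Step 4. [(2*(x - 2)) - 9 = -21] 9 comes off first (add 9) ⇒ sub: 2*(x - 2) = -12.
Step 5. [2*(x - 2) = -12] 2·(inner) — divide through by 2 ⇒ div: x - 2 = -6.
Step 6. [x - 2 = -6] add 2: x sits inside (… - 2), so sub: x = -4.

Answer: x ∈ {-4}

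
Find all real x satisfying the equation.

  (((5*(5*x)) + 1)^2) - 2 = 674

Step 1. [(((5*(5*x)) + 1)^2) - 2 = 674] -2 is outermost — add 2 both sides, so sub: ((5*(5*x)) + 1)^2 = 676.
Step 2. [((5*(5*x)) + 1)^2 = 676] 676 ≥ 0, LHS is (·)² — take ±√, so sqrt: (5*(5*x)) + 1 = 26 or -26.
Step 3. [(5*(5*x)) + 1 = 26 or -26] subtract 1: x sits inside (… + 1) ⇒ sub: 5*(5*x) = 25 or -27.
Step 4. [5*(5*x) = 25 or -27] LHS = 5·(…); ÷5 both sides ⇒ div: 5*x = 5 or -27/5.
Step 5. [5*x = 5 or -27/5] 5·(inner) — divide through by 5, so div: x = 1 or -27/25.

Answer: x ∈ {-27/25, 1}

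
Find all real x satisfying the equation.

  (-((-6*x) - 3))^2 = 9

Step 1. [(-((-6*x) - 3))^2 = 9] √ both sides: 9 ≥ 0 gives two branches ⇒ sqrt: -((-6*x) - 3) = 3 or -3.
Step 2. [-((-6*x) - 3) = 3 or -3] LHS negated; negate both sides ⇒ neg: (-6*x) - 3 = -3 or 3.
Step 3. [(-6*x) - 3 = -3 or 3] the outer -3 inverts by adding 3 ⇒ sub: -6*x = 0 or 6.
Step 4. [-6*x = 0 or 6] divide by the outer -6 ⇒ div: x = 0 or -1.

Answer: x ∈ {-1, 0}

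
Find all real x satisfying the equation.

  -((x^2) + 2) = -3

Step 1. [-((x^2) + 2) = -3] leading − — multiply by −1 ⇒ neg: (x^2) + 2 = 3.
Step 2. [(x^2) + 2 = 3] peel the +2: subtract 2 from each side ⇒ sub: x^2 = 1.
Step 3. [x^2 = 1] √ both sides: 1 ≥ 0 gives two branches, so sqrt: x = 1 or -1.

Answer: x ∈ {-1, 1}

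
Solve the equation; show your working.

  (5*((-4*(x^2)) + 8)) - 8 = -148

Step 1. [(5*((-4*(x^2)) + 8)) - 8 = -148] 8 comes off first (add 8), so sub: 5*((-4*(x^2)) + 8) = -140.
Step 2. [5*((-4*(x^2)) + 8) = -140] 5 out front; divide by 5. So div: (-4*(x^2)) + 8 = -28.
Step 3. [(-4*(x^2)) + 8 = -28] -4 | LHS and -4 | -28: pull -4 out. So factor: (x^2) - 2 = 7.
Step 4. [(x^2) - 2 = 7] the outer -2 inverts by adding 2 ⇒ sub: x^2 = 9.
Step 5. [x^2 = 9] LHS squared, RHS 9 ≥ 0: apply √ (±). So sqrt: x = 3 or -3.

Answer: x ∈ {-3, 3}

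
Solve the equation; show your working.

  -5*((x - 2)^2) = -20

Step 1. [-5*((x - 2)^2) = -20] -5·(inner) — divide through by -5, so div: (x - 2)^2 = 4.
Step 2. [(x - 2)^2 = 4] 4 ≥ 0, LHS is (·)² — take ±√, so sqrt: x - 2 = 2 or -2.
Step 3. [x - 2 = 2 or -2] 2 comes off first (add 2) ⇒ sub: x = 4 or 0.

Answer: x ∈ {0, 4}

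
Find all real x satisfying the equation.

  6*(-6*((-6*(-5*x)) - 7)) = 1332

Step 1. [6*(-6*((-6*(-5*x)) - 7)) = 1332] LHS = 6·(…); ÷6 both sides, so div: -6*((-6*(-5*x)) - 7) = 222.
Step 2. [-6*((-6*(-5*x)) - 7) = 222] -6 out front; divide by -6. So div: (-6*(-5*x)) - 7 = -37.
Step 3. [(-6*(-5*x)) - 7 = -37] add 7: x sits inside (… - 7), so sub: -6*(-5*x) = -30.
Step 4. [-6*(-5*x) = -30] -6·(inner) — divide through by -6. So div: -5*x = 5.
Step 5. [-5*x = 5] -5·(inner) — divide through by -5, so div: x = -1.

Answer: x ∈ {-1}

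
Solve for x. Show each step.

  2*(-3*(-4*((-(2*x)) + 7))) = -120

Step 1. [2*(-3*(-4*((-(2*x)) + 7))) = -120] leading coefficient 2: divide by 2, so div: -3*(-4*((-(2*x)) + 7)) = -60.
Step 2. [-3*(-4*((-(2*x)) + 7)) = -60] -3 out front; divide by -3. So div: -4*((-(2*x)) + 7) = 20.
Step 3. [-4*((-(2*x)) + 7) = 20] -4·(inner) — divide through by -4. So div: (-(2*x)) + 7 = -5.
Step 4. [(-(2*x)) + 7 = -5] 7 comes off first (subtract 7) ⇒ sub: -(2*x) = -12.
Step 5. [-(2*x) = -12] leading − — multiply by −1, so neg: 2*x = 12.
Step 6. [2*x = 12] 2 out front; divide by 2, so div: x = 6.

Answer: x ∈ {6}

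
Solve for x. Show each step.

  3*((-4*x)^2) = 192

Step 1. [3*((-4*x)^2) = 192] 3·(inner) — divide through by 3. So div: (-4*x)^2 = 64.
Step 2. [(-4*x)^2 = 64] LHS squared, RHS 64 ≥ 0: apply √ (±). So sqrt: -4*x = 8 or -8.
Step 3. [-4*x = 8 or -8] -4·(inner) — divide through by -4. So div: x = -2 or 2.

Answer: x ∈ {-2, 2}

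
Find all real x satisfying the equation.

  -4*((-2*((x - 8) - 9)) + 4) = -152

Step 1. [-4*((-2*((x - 8) - 9)) + 4) = -152] LHS = -4·(…); ÷-4 both sides. So div: (-2*((x - 8) - 9)) + 4 = 38.
Step 2. [(-2*((x - 8) - 9)) + 4 = 38] -2 divides every term; factor it out. So factor: ((x - 8) - 9) - 2 = -19.
Step 3. [((x - 8) - 9) - 2 = -19] 2 comes off first (add 2) ⇒ sub: (x - 8) - 9 = -17.
Step 4. [(x - 8) - 9 = -17] peel the -9: add 9 from each side ⇒ sub: x - 8 = -8.
Step 5. [x - 8 = -8] peel the -8: add 8 from each side, so sub: x = 0.

Answer: x ∈ {0}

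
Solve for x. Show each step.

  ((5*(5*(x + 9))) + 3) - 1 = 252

Step 1. [((5*(5*(x + 9))) + 3) - 1 = 252] -1 is outermost — add 1 both sides. So sub: (5*(5*(x + 9))) + 3 = 253.
Step 2. [(5*(5*(x + 9))) + 3 = 253] the outer +3 inverts by subtracting 3. So sub: 5*(5*(x + 9)) = 250.
Step 3. [5*(5*(x + 9)) = 250] LHS = 5·(…); ÷5 both sides, so div: 5*(x + 9) = 50.
Step 4. [5*(x + 9) = 50] 5 out front; divide by 5. So div: x + 9 = 10.
Step 5. [x + 9 = 10] the outer +9 inverts by subtracting 9 ⇒ sub: x = 1.

Answer: x ∈ {1}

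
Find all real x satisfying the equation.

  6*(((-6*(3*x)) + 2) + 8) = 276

Step 1. [6*(((-6*(3*x)) + 2) + 8) = 276] divide by the outer 6, so div: ((-6*(3*x)) + 2) + 8 = 46.
Step 2. [((-6*(3*x)) + 2) + 8 = 46] +8 is outermost — subtract 8 both sides, so sub: (-6*(3*x)) + 2 = 38.
Step 3. [(-6*(3*x)) + 2 = 38] 2 comes off first (subtract 2), so sub: -6*(3*x) = 36.
Step 4. [-6*(3*x) = 36] leading coefficient -6: divide by -6. So div: 3*x = -6.
Step 5. [3*x = -6] leading coefficient 3: divide by 3. So div: x = -2.

Answer: x ∈ {-2}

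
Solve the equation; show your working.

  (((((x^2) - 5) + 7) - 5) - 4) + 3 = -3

Step 1. [(((((x^2) - 5) + 7) - 5) - 4) + 3 = -3] the outer +3 inverts by subtracting 3, so sub: ((((x^2) - 5) + 7) - 5) - 4 = -6.
Step 2. [((((x^2) - 5) + 7) - 5) - 4 = -6] the outer -4 inverts by adding 4, so sub: (((x^2) - 5) + 7) - 5 = -2.
Step 3. [(((x^2) - 5) + 7) - 5 = -2] 5 comes off first (add 5) ⇒ sub: ((x^2) - 5) + 7 = 3.
Step 4. [((x^2) - 5) + 7 = 3] the outer +7 inverts by subtracting 7. So sub: (x^2) - 5 = -4.
Step 5. [(x^2) - 5 = -4] peel the -5: add 5 from each side. So sub: x^2 = 1.
Step 6. [x^2 = 1] √ both sides: 1 ≥ 0 gives two branches. So sqrt: x = 1 or -1.

Answer: x ∈ {-1, 1}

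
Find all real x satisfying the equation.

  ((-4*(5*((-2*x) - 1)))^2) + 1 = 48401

Step 1. [((-4*(5*((-2*x) - 1)))^2) + 1 = 48401] subtract 1: x sits inside (… + 1). So sub: (-4*(5*((-2*x) - 1)))^2 = 48400.
Step 2. [(-4*(5*((-2*x) - 1)))^2 = 48400] 48400 ≥ 0, LHS is (·)² — take ±√, so sqrt: -4*(5*((-2*x) - 1)) = 220 or -220.
Step 3. [-4*(5*((-2*x) - 1)) = 220 or -220] -4 out front; divide by -4, so div: 5*((-2*x) - 1) = -55 or 55.
Step 4. [5*((-2*x) - 1) = -55 or 55] 5 out front; divide by 5. So div: (-2*x) - 1 = -11 or 11.
Step 5. [(-2*x) - 1 = -11 or 11] the outer -1 inverts by adding 1. So sub: -2*x = -10 or 12.
Step 6. [-2*x = -10 or 12] -2 out front; divide by -2. So div: x = 5 or -6.

Answer: x ∈ {-6, 5}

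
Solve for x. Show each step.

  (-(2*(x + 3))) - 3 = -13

Step 1. [(-(2*(x + 3))) - 3 = -13] the outer -3 inverts by adding 3. So sub: -(2*(x + 3)) = -10.
Step 2. [-(2*(x + 3)) = -10] flip signs both sides ⇒ neg: 2*(x + 3) = 10.
Step 3. [2*(x + 3) = 10] divide by the outer 2 ⇒ div: x + 3 = 5.
Step 4. [x + 3 = 5] +3 is outermost — subtract 3 both sides, so sub: x = 2.

Answer: x ∈ {2}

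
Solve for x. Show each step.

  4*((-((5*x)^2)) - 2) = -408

Step 1. [4*((-((5*x)^2)) - 2) = -408] LHS = 4·(…); ÷4 both sides. So div: (-((5*x)^2)) - 2 = -102.
Step 2. [(-((5*x)^2)) - 2 = -102] the outer -2 inverts by adding 2 ⇒ sub: -((5*x)^2) = -100.
Step 3. [-((5*x)^2) = -100] leading − — multiply by −1 ⇒ neg: (5*x)^2 = 100.
Step 4. [(5*x)^2 = 100] 100 ≥ 0, LHS is (·)² — take ±√ ⇒ sqrt: 5*x = 10 or -10.
Step 5. [5*x = 10 or -10] LHS = 5·(…); ÷5 both sides, so div: x = 2 or -2.

Answer: x ∈ {-2, 2}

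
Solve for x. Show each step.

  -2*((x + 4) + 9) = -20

Step 1. [-2*((x + 4) + 9) = -20] leading coefficient -2: divide by -2. So div: (x + 4) + 9 = 10.
Step 2. [(x + 4) + 9 = 10] subtract 9: x sits inside (… + 9). So sub: x + 4 = 1.
Step 3. [x + 4 = 1] subtract 4: x sits inside (… + 4), so sub: x = -3.

Answer: x ∈ {-3}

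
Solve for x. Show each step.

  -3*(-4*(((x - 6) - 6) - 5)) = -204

Step 1. [-3*(-4*(((x - 6) - 6) - 5)) = -204] LHS = -3·(…); ÷-3 both sides, so div: -4*(((x - 6) - 6) - 5) = 68.
Step 2. [-4*(((x - 6) - 6) - 5) = 68] LHS = -4·(…); ÷-4 both sides. So div: ((x - 6) - 6) - 5 = -17.
Step 3. [((x - 6) - 6) - 5 = -17] add 5: x sits inside (… - 5), so sub: (x - 6) - 6 = -12.
Step 4. [(x - 6) - 6 = -12] peel the -6: add 6 from each side ⇒ sub: x - 6 = -6.
Step 5. [x - 6 = -6] peel the -6: add 6 from each side. So sub: x = 0.

Answer: x ∈ {0}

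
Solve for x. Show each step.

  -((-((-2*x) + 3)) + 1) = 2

Step 1. [-((-((-2*x) + 3)) + 1) = 2] leading − — multiply by −1, so neg: (-((-2*x) + 3)) + 1 = -2.
Step 2. [(-((-2*x) + 3)) + 1 = -2] the outer +1 inverts by subtracting 1 ⇒ sub: -((-2*x) + 3) = -3.
Step 3. [-((-2*x) + 3) = -3] leading − — multiply by −1. So neg: (-2*x) + 3 = 3.
Step 4. [(-2*x) + 3 = 3] +3 is outermost — subtract 3 both sides ⇒ sub: -2*x = 0.
Step 5. [-2*x = 0] -2 out front; divide by -2. So div: x = 0.

Answer: x ∈ {0}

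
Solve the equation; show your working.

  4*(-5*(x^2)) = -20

Step 1. [4*(-5*(x^2)) = -20] 4·(inner) — divide through by 4, so div: -5*(x^2) = -5.
Step 2. [-5*(x^2) = -5] divide by the outer -5 ⇒ div: x^2 = 1.
Step 3. [x^2 = 1] √ both sides: 1 ≥ 0 gives two branches ⇒ sqrt: x = 1 or -1.

Answer: x ∈ {-1, 1}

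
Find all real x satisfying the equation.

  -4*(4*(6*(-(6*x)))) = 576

Step 1. [-4*(4*(6*(-(6*x)))) = 576] divide by the outer -4, so div: 4*(6*(-(6*x))) = -144.
Step 2. [4*(6*(-(6*x))) = -144] divide by the outer 4 ⇒ div: 6*(-(6*x)) = -36.
Step 3. [6*(-(6*x)) = -36] 6 out front; divide by 6, so div: -(6*x) = -6.
Step 4. [-(6*x) = -6] flip signs both sides. So neg: 6*x = 6.
Step 5. [6*x = 6] leading coefficient 6: divide by 6 ⇒ div: x = 1.

Answer: x ∈ {1}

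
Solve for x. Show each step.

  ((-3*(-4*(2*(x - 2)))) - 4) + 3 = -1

Step 1. [((-3*(-4*(2*(x - 2)))) - 4) + 3 = -1] peel the +3: subtract 3 from each side, so sub: (-3*(-4*(2*(x - 2)))) - 4 = -4.
Step 2. [(-3*(-4*(2*(x - 2)))) - 4 = -4] peel the -4: add 4 from each side. So sub: -3*(-4*(2*(x - 2))) = 0.
Step 3. [-3*(-4*(2*(x - 2))) = 0] LHS = -3·(…); ÷-3 both sides ⇒ div: -4*(2*(x - 2)) = 0.
Step 4. [-4*(2*(x - 2)) = 0] -4 out front; divide by -4. So div: 2*(x - 2) = 0.
Step 5. [2*(x - 2) = 0] 2 out front; divide by 2. So div: x - 2 = 0.
Step 6. [x - 2 = 0] 2 comes off first (add 2). So sub: x = 2.

Answer: x ∈ {2}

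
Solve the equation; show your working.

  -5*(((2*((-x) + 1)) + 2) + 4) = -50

Step 1. [-5*(((2*((-x) + 1)) + 2) + 4) = -50] LHS = -5·(…); ÷-5 both sides, so div: ((2*((-x) + 1)) + 2) + 4 = 10.
Step 2. [((2*((-x) + 1)) + 2) + 4 = 10] +4 is outermost — subtract 4 both sides, so sub: (2*((-x) + 1)) + 2 = 6.
Step 3. [(2*((-x) + 1)) + 2 = 6] peel the +2: subtract 2 from each side, so sub: 2*((-x) + 1) = 4.
Step 4. [2*((-x) + 1) = 4] 2 out front; divide by 2. So div: (-x) + 1 = 2.
Step 5. [(-x) + 1 = 2] the outer +1 inverts by subtracting 1 ⇒ sub: -x = 1.
Step 6. [-x = 1] flip signs both sides. So neg: x = -1.

Answer: x ∈ {-1}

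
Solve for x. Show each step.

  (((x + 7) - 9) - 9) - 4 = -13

Step 1. [(((x + 7) - 9) - 9) - 4 = -13] the outer -4 inverts by adding 4, so sub: ((x + 7) - 9) - 9 = -9.
Step 2. [((x + 7) - 9) - 9 = -9] the outer -9 inverts by adding 9. So sub: (x + 7) - 9 = 0.
Step 3. [(x + 7) - 9 = 0] -9 is outermost — add 9 both sides, so sub: x + 7 = 9.
Step 4. [x + 7 = 9] +7 is outermost — subtract 7 both sides, so sub: x = 2.

Answer: x ∈ {2}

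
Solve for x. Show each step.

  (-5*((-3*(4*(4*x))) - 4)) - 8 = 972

Step 1. [(-5*((-3*(4*(4*x))) - 4)) - 8 = 972] peel the -8: add 8 from each side, so sub: -5*((-3*(4*(4*x))) - 4) = 980.
Step 2. [-5*((-3*(4*(4*x))) - 4) = 980] -5 out front; divide by -5, so div: (-3*(4*(4*x))) - 4 = -196.
Step 3. [(-3*(4*(4*x))) - 4 = -196] add 4: x sits inside (… - 4). So sub: -3*(4*(4*x)) = -192.
Step 4. [-3*(4*(4*x)) = -192] -3·(inner) — divide through by -3 ⇒ div: 4*(4*x) = 64.
Step 5. [4*(4*x) = 64] 4 out front; divide by 4 ⇒ div: 4*x = 16.
Step 6. [4*x = 16] LHS = 4·(…); ÷4 both sides ⇒ div: x = 4.

Answer: x ∈ {4}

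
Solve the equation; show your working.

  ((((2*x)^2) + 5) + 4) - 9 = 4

Step 1. [((((2*x)^2) + 5) + 4) - 9 = 4] 9 comes off first (add 9). So sub: (((2*x)^2) + 5) + 4 = 13.
Step 2. [(((2*x)^2) + 5) + 4 = 13] peel the +4: subtract 4 from each side. So sub: ((2*x)^2) + 5 = 9.
Step 3. [((2*x)^2) + 5 = 9] +5 is outermost — subtract 5 both sides. So sub: (2*x)^2 = 4.
Step 4. [(2*x)^2 = 4] 4 ≥ 0, LHS is (·)² — take ±√, so sqrt: 2*x = 2 or -2.
Step 5. [2*x = 2 or -2] 2 out front; divide by 2. So div: x = 1 or -1.

Answer: x ∈ {-1, 1}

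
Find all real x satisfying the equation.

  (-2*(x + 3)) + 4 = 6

Step 1. [(-2*(x + 3)) + 4 = 6] peel the +4: subtract 4 from each side. So sub: -2*(x + 3) = 2.
Step 2. [-2*(x + 3) = 2] -2 out front; divide by -2, so div: x + 3 = -1.
Step 3. [x + 3 = -1] the outer +3 inverts by subtracting 3, so sub: x = -4.

Answer: x ∈ {-4}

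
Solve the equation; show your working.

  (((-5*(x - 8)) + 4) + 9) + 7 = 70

Step 1. [(((-5*(x - 8)) + 4) + 9) + 7 = 70] subtract 7: x sits inside (… + 7), so sub: ((-5*(x - 8)) + 4) + 9 = 63.
Step 2. [((-5*(x - 8)) + 4) + 9 = 63] +9 is outermost — subtract 9 both sides. So sub: (-5*(x - 8)) + 4 = 54.
Step 3. [(-5*(x - 8)) + 4 = 54] 4 comes off first (subtract 4), so sub: -5*(x - 8) = 50.
Step 4. [-5*(x - 8) = 50] leading coefficient -5: divide by -5 ⇒ div: x - 8 = -10.
Step 5. [x - 8 = -10] -8 is outermost — add 8 both sides, so sub: x = -2.

Answer: x ∈ {-2}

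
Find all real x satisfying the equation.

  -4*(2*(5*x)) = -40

Step 1. [-4*(2*(5*x)) = -40] leading coefficient -4: divide by -4 ⇒ div: 2*(5*x) = 10.
Step 2. [2*(5*x) = 10] leading coefficient 2: divide by 2 ⇒ div: 5*x = 5.
Step 3. [5*x = 5] divide by the outer 5, so div: x = 1.

Answer: x ∈ {1}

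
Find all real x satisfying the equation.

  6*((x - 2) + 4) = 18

Step 1. [6*((x - 2) + 4) = 18] 6 out front; divide by 6. So div: (x - 2) + 4 = 3.
Step 2. [(x - 2) + 4 = 3] peel the +4: subtract 4 from each side, so sub: x - 2 = -1.
Step 3. [x - 2 = -1] the outer -2 inverts by adding 2, so sub: x = 1.

Answer: x ∈ {1}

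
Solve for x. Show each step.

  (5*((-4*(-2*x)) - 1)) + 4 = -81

Step 1. [(5*((-4*(-2*x)) - 1)) + 4 = -81] peel the +4: subtract 4 from each side. So sub: 5*((-4*(-2*x)) - 1) = -85.
Step 2. [5*((-4*(-2*x)) - 1) = -85] divide by the outer 5 ⇒ div: (-4*(-2*x)) - 1 = -17.
Step 3. [(-4*(-2*x)) - 1 = -17] peel the -1: add 1 from each side. So sub: -4*(-2*x) = -16.
Step 4. [-4*(-2*x) = -16] leading coefficient -4: divide by -4. So div: -2*x = 4.
Step 5. [-2*x = 4] -2·(inner) — divide through by -2. So div: x = -2.

Answer: x ∈ {-2}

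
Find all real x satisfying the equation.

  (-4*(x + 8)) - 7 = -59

Step 1. [(-4*(x + 8)) - 7 = -59] add 7: x sits inside (… - 7), so sub: -4*(x + 8) = -52.
Step 2. [-4*(x + 8) = -52] leading coefficient -4: divide by -4, so div: x + 8 = 13.
Step 3. [x + 8 = 13] +8 is outermost — subtract 8 both sides, so sub: x = 5.

Answer: x ∈ {5}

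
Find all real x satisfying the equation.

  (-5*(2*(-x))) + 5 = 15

Step 1. [(-5*(2*(-x))) + 5 = 15] common factor -5 (LHS and 15) — divide through ⇒ factor: (2*(-x)) - 1 = -3.
Step 2. [(2*(-x)) - 1 = -3] peel the -1: add 1 from each side, so sub: 2*(-x) = -2.
Step 3. [2*(-x) = -2] LHS = 2·(…); ÷2 both sides. So div: -x = -1.
Step 4. [-x = -1] flip signs both sides ⇒ neg: x = 1.

Answer: x ∈ {1}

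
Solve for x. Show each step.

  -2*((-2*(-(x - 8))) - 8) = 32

Step 1. [-2*((-2*(-(x - 8))) - 8) = 32] divide by the outer -2. So div: (-2*(-(x - 8))) - 8 = -16.
Step 2. [(-2*(-(x - 8))) - 8 = -16] common factor -2 (LHS and -16) — divide through ⇒ factor: (-(x - 8)) + 4 = 8.
Step 3. [(-(x - 8)) + 4 = 8] the outer +4 inverts by subtracting 4 ⇒ sub: -(x - 8) = 4.
Step 4. [-(x - 8) = 4] LHS negated; negate both sides, so neg: x - 8 = -4.
Step 5. [x - 8 = -4] the outer -8 inverts by adding 8. So sub: x = 4.

Answer: x ∈ {4}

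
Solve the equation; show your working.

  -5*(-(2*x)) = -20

Step 1. [-5*(-(2*x)) = -20] divide by the outer -5, so div: -(2*x) = 4.
Step 2. [-(2*x) = 4] leading − — multiply by −1, so neg: 2*x = -4.
Step 3. [2*x = -4] 2 out front; divide by 2, so div: x = -2.

Answer: x ∈ {-2}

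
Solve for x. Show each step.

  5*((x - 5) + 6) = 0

Step 1. [5*((x - 5) + 6) = 0] 5 out front; divide by 5, so div: (x - 5) + 6 = 0.
Step 2. [(x - 5) + 6 = 0] subtract 6: x sits inside (… + 6) ⇒ sub: x - 5 = -6.
Step 3. [x - 5 = -6] the outer -5 inverts by adding 5, so sub: x = -1.

Answer: x ∈ {-1}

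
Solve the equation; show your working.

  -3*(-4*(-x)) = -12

Step 1. [-3*(-4*(-x)) = -12] divide by the outer -3. So div: -4*(-x) = 4.
Step 2. [-4*(-x) = 4] LHS = -4·(…); ÷-4 both sides ⇒ div: -x = -1.
Step 3. [-x = -1] flip signs both sides. So neg: x = 1.

Answer: x ∈ {1}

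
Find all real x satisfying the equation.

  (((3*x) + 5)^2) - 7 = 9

Step 1. [(((3*x) + 5)^2) - 7 = 9] -7 is outermost — add 7 both sides ⇒ sub: ((3*x) + 5)^2 = 16.
Step 2. [((3*x) + 5)^2 = 16] √ both sides: 16 ≥ 0 gives two branches ⇒ sqrt: (3*x) + 5 = 4 or -4.
Step 3. [(3*x) + 5 = 4 or -4] the outer +5 inverts by subtracting 5. So sub: 3*x = -1 or -9.
Step 4. [3*x = -1 or -9] divide by the outer 3. So div: x = -1/3 or -3.

Answer: x ∈ {-3, -1/3}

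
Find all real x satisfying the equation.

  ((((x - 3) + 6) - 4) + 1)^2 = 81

Step 1. [((((x - 3) + 6) - 4) + 1)^2 = 81] √ both sides: 81 ≥ 0 gives two branches. So sqrt: (((x - 3) + 6) - 4) + 1 = 9 or -9.
Step 2. [(((x - 3) + 6) - 4) + 1 = 9 or -9] subtract 1: x sits inside (… + 1), so sub: ((x - 3) + 6) - 4 = 8 or -10.
Step 3. [((x - 3) + 6) - 4 = 8 or -10] add 4: x sits inside (… - 4), so sub: (x - 3) + 6 = 12 or -6.
Step 4. [(x - 3) + 6 = 12 or -6] peel the +6: subtract 6 from each side, so sub: x - 3 = 6 or -12.
Step 5. [x - 3 = 6 or -12] -3 is outermost — add 3 both sides. So sub: x = 9 or -9.

Answer: x ∈ {-9, 9}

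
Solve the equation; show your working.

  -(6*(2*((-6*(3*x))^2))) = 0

Step 1. [-(6*(2*((-6*(3*x))^2))) = 0] leading − — multiply by −1. So neg: 6*(2*((-6*(3*x))^2)) = 0.
Step 2. [6*(2*((-6*(3*x))^2)) = 0] 6 out front; divide by 6, so div: 2*((-6*(3*x))^2) = 0.
Step 3. [2*((-6*(3*x))^2) = 0] leading coefficient 2: divide by 2. So div: (-6*(3*x))^2 = 0.
Step 4. [(-6*(3*x))^2 = 0] √ both sides: 0 ≥ 0 gives two branches. So sqrt: -6*(3*x) = 0.
Step 5. [-6*(3*x) = 0] LHS = -6·(…); ÷-6 both sides ⇒ div: 3*x = 0.
Step 6. [3*x = 0] 3 out front; divide by 3 ⇒ div: x = 0.

Answer: x ∈ {0}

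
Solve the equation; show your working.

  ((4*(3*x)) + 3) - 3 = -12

Step 1. [((4*(3*x)) + 3) - 3 = -12] the outer -3 inverts by adding 3. So sub: (4*(3*x)) + 3 = -9.
Step 2. [(4*(3*x)) + 3 = -9] 3 comes off first (subtract 3) ⇒ sub: 4*(3*x) = -12.
Step 3. [4*(3*x) = -12] 4 out front; divide by 4. So div: 3*x = -3.
Step 4. [3*x = -3] 3·(inner) — divide through by 3. So div: x = -1.

Answer: x ∈ {-1}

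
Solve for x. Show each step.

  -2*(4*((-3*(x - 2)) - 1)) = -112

Step 1. [-2*(4*((-3*(x - 2)) - 1)) = -112] -2·(inner) — divide through by -2. So div: 4*((-3*(x - 2)) - 1) = 56.
Step 2. [4*((-3*(x - 2)) - 1) = 56] 4·(inner) — divide through by 4 ⇒ div: (-3*(x - 2)) - 1 = 14.
Step 3. [(-3*(x - 2)) - 1 = 14] -1 is outermost — add 1 both sides ⇒ sub: -3*(x - 2) = 15.
Step 4. [-3*(x - 2) = 15] divide by the outer -3. So div: x - 2 = -5.
Step 5. [x - 2 = -5] -2 is outermost — add 2 both sides ⇒ sub: x = -3.

Answer: x ∈ {-3}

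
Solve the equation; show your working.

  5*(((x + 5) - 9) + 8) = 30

Step 1. [5*(((x + 5) - 9) + 8) = 30] 5 out front; divide by 5. So div: ((x + 5) - 9) + 8 = 6.
Step 2. [((x + 5) - 9) + 8 = 6] subtract 8: x sits inside (… + 8). So sub: (x + 5) - 9 = -2.
Step 3. [(x + 5) - 9 = -2] 9 comes off first (add 9) ⇒ sub: x + 5 = 7.
Step 4. [x + 5 = 7] subtract 5: x sits inside (… + 5), so sub: x = 2.

Answer: x ∈ {2}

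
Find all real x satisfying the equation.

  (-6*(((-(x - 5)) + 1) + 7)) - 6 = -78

Step 1. [(-6*(((-(x - 5)) + 1) + 7)) - 6 = -78] the outer -6 inverts by adding 6 ⇒ sub: -6*(((-(x - 5)) + 1) + 7) = -72.
Step 2. [-6*(((-(x - 5)) + 1) + 7) = -72] LHS = -6·(…); ÷-6 both sides ⇒ div: ((-(x - 5)) + 1) + 7 = 12.
Step 3. [((-(x - 5)) + 1) + 7 = 12] peel the +7: subtract 7 from each side. So sub: (-(x - 5)) + 1 = 5.
Step 4. [(-(x - 5)) + 1 = 5] 1 comes off first (subtract 1). So sub: -(x - 5) = 4.
Step 5. [-(x - 5) = 4] flip signs both sides. So neg: x - 5 = -4.
Step 6. [x - 5 = -4] peel the -5: add 5 from each side, so sub: x = 1.

Answer: x ∈ {1}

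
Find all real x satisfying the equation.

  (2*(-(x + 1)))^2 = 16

Step 1. [(2*(-(x + 1)))^2 = 16] 16 ≥ 0, LHS is (·)² — take ±√. So sqrt: 2*(-(x + 1)) = 4 or -4.
Step 2. [2*(-(x + 1)) = 4 or -4] divide by the outer 2. So div: -(x + 1) = 2 or -2.
Step 3. [-(x + 1) = 2 or -2] flip signs both sides. So neg: x + 1 = -2 or 2.
Step 4. [x + 1 = -2 or 2] +1 is outermost — subtract 1 both sides, so sub: x = -3 or 1.

Answer: x ∈ {-3, 1}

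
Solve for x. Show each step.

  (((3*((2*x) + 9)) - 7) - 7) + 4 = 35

Step 1. [(((3*((2*x) + 9)) - 7) - 7) + 4 = 35] the outer +4 inverts by subtracting 4. So sub: ((3*((2*x) + 9)) - 7) - 7 = 31.
Step 2. [((3*((2*x) + 9)) - 7) - 7 = 31] -7 is outermost — add 7 both sides, so sub: (3*((2*x) + 9)) - 7 = 38.
Step 3. [(3*((2*x) + 9)) - 7 = 38] peel the -7: add 7 from each side ⇒ sub: 3*((2*x) + 9) = 45.
Step 4. [3*((2*x) + 9) = 45] divide by the outer 3 ⇒ div: (2*x) + 9 = 15.
Step 5. [(2*x) + 9 = 15] 9 comes off first (subtract 9). So sub: 2*x = 6.
Step 6. [2*x = 6] 2 out front; divide by 2. So div: x = 3.

Answer: x ∈ {3}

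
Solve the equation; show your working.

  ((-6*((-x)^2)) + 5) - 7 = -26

Step 1. [((-6*((-x)^2)) + 5) - 7 = -26] -7 is outermost — add 7 both sides. So sub: (-6*((-x)^2)) + 5 = -19.
Step 2. [(-6*((-x)^2)) + 5 = -19] the outer +5 inverts by subtracting 5, so sub: -6*((-x)^2) = -24.
Step 3. [-6*((-x)^2) = -24] divide by the outer -6. So div: (-x)^2 = 4.
Step 4. [(-x)^2 = 4] √ both sides: 4 ≥ 0 gives two branches, so sqrt: -x = 2 or -2.
Step 5. [-x = 2 or -2] LHS negated; negate both sides ⇒ neg: x = -2 or 2.

Answer: x ∈ {-2, 2}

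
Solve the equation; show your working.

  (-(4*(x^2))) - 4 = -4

Step 1. [(-(4*(x^2))) - 4 = -4] -4 is outermost — add 4 both sides. So sub: -(4*(x^2)) = 0.
Step 2. [-(4*(x^2)) = 0] LHS negated; negate both sides. So neg: 4*(x^2) = 0.
Step 3. [4*(x^2) = 0] divide by the outer 4. So div: x^2 = 0.
Step 4. [x^2 = 0] LHS squared, RHS 0 ≥ 0: apply √ (±). So sqrt: x = 0.

Answer: x ∈ {0}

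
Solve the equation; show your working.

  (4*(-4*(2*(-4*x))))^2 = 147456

Step 1. [(4*(-4*(2*(-4*x))))^2 = 147456] √ both sides: 147456 ≥ 0 gives two branches, so sqrt: 4*(-4*(2*(-4*x))) = 384 or -384.
Step 2. [4*(-4*(2*(-4*x))) = 384 or -384] leading coefficient 4: divide by 4 ⇒ div: -4*(2*(-4*x)) = 96 or -96.
Step 3. [-4*(2*(-4*x)) = 96 or -96] -4 out front; divide by -4, so div: 2*(-4*x) = -24 or 24.
Step 4. [2*(-4*x) = -24 or 24] 2 out front; divide by 2, so div: -4*x = -12 or 12.
Step 5. [-4*x = -12 or 12] -4·(inner) — divide through by -4, so div: x = 3 or -3.

Answer: x ∈ {-3, 3}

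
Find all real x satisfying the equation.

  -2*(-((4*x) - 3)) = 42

Step 1. [-2*(-((4*x) - 3)) = 42] LHS = -2·(…); ÷-2 both sides. So div: -((4*x) - 3) = -21.
Step 2. [-((4*x) - 3) = -21] flip signs both sides. So neg: (4*x) - 3 = 21.
Step 3. [(4*x) - 3 = 21] peel the -3: add 3 from each side ⇒ sub: 4*x = 24.
Step 4. [4*x = 24] leading coefficient 4: divide by 4. So div: x = 6.

Answer: x ∈ {6}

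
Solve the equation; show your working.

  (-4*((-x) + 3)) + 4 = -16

Step 1. [(-4*((-x) + 3)) + 4 = -16] -4 divides every term; factor it out. So factor: ((-x) + 3) - 1 = 4.
Step 2. [((-x) + 3) - 1 = 4] 1 comes off first (add 1) ⇒ sub: (-x) + 3 = 5.
Step 3. [(-x) + 3 = 5] peel the +3: subtract 3 from each side. So sub: -x = 2.
Step 4. [-x = 2] LHS negated; negate both sides, so neg: x = -2.

Answer: x ∈ {-2}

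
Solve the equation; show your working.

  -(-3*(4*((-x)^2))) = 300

Step 1. [-(-3*(4*((-x)^2))) = 300] leading − — multiply by −1, so neg: -3*(4*((-x)^2)) = -300.
Step 2. [-3*(4*((-x)^2)) = -300] LHS = -3·(…); ÷-3 both sides, so div: 4*((-x)^2) = 100.
Step 3. [4*((-x)^2) = 100] 4 out front; divide by 4. So div: (-x)^2 = 25.
Step 4. [(-x)^2 = 25] 25 ≥ 0, LHS is (·)² — take ±√. So sqrt: -x = 5 or -5.
Step 5. [-x = 5 or -5] leading − — multiply by −1 ⇒ neg: x = -5 or 5.

Answer: x ∈ {-5, 5}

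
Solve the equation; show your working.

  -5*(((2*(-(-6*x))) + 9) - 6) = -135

Step 1. [-5*(((2*(-(-6*x))) + 9) - 6) = -135] LHS = -5·(…); ÷-5 both sides, so div: ((2*(-(-6*x))) + 9) - 6 = 27.
Step 2. [((2*(-(-6*x))) + 9) - 6 = 27] -6 is outermost — add 6 both sides, so sub: (2*(-(-6*x))) + 9 = 33.
Step 3. [(2*(-(-6*x))) + 9 = 33] peel the +9: subtract 9 from each side. So sub: 2*(-(-6*x)) = 24.
Step 4. [2*(-(-6*x)) = 24] divide by the outer 2, so div: -(-6*x) = 12.
Step 5. [-(-6*x) = 12] flip signs both sides, so neg: -6*x = -12.
Step 6. [-6*x = -12] leading coefficient -6: divide by -6 ⇒ div: x = 2.

Answer: x ∈ {2}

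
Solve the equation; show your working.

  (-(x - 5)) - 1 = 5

Step 1. [(-(x - 5)) - 1 = 5] add 1: x sits inside (… - 1), so sub: -(x - 5) = 6.
Step 2. [-(x - 5) = 6] leading − — multiply by −1. So neg: x - 5 = -6.
Step 3. [x - 5 = -6] the outer -5 inverts by adding 5. So sub: x = -1.

Answer: x ∈ {-1}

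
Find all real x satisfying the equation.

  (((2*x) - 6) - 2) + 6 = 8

Step 1. [(((2*x) - 6) - 2) + 6 = 8] subtract 6: x sits inside (… + 6), so sub: ((2*x) - 6) - 2 = 2.
Step 2. [((2*x) - 6) - 2 = 2] 2 comes off first (add 2). So sub: (2*x) - 6 = 4.
Step 3. [(2*x) - 6 = 4] the outer -6 inverts by adding 6 ⇒ sub: 2*x = 10.
Step 4. [2*x = 10] LHS = 2·(…); ÷2 both sides. So div: x = 5.

Answer: x ∈ {5}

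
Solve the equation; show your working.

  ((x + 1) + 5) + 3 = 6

Step 1. [((x + 1) + 5) + 3 = 6] subtract 3: x sits inside (… + 3), so sub: (x + 1) + 5 = 3.
Step 2. [(x + 1) + 5 = 3] +5 is outermost — subtract 5 both sides ⇒ sub: x + 1 = -2.
Step 3. [x + 1 = -2] +1 is outermost — subtract 1 both sides. So sub: x = -3.

Answer: x ∈ {-3}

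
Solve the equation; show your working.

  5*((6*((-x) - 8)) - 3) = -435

Step 1. [5*((6*((-x) - 8)) - 3) = -435] divide by the outer 5 ⇒ div: (6*((-x) - 8)) - 3 = -87.
Step 2. [(6*((-x) - 8)) - 3 = -87] add 3: x sits inside (… - 3). So sub: 6*((-x) - 8) = -84.
Step 3. [6*((-x) - 8) = -84] 6·(inner) — divide through by 6 ⇒ div: (-x) - 8 = -14.
Step 4. [(-x) - 8 = -14] peel the -8: add 8 from each side, so sub: -x = -6.
Step 5. [-x = -6] LHS negated; negate both sides. So neg: x = 6.

Answer: x ∈ {6}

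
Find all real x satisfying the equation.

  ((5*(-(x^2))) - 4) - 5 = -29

Step 1. [((5*(-(x^2))) - 4) - 5 = -29] peel the -5: add 5 from each side. So sub: (5*(-(x^2))) - 4 = -24.
Step 2. [(5*(-(x^2))) - 4 = -24] the outer -4 inverts by adding 4, so sub: 5*(-(x^2)) = -20.
Step 3. [5*(-(x^2)) = -20] leading coefficient 5: divide by 5 ⇒ div: -(x^2) = -4.
Step 4. [-(x^2) = -4] LHS negated; negate both sides. So neg: x^2 = 4.
Step 5. [x^2 = 4] √ both sides: 4 ≥ 0 gives two branches ⇒ sqrt: x = 2 or -2.

Answer: x ∈ {-2, 2}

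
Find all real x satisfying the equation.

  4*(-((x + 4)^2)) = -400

Step 1. [4*(-((x + 4)^2)) = -400] 4 out front; divide by 4, so div: -((x + 4)^2) = -100.
Step 2. [-((x + 4)^2) = -100] LHS negated; negate both sides ⇒ neg: (x + 4)^2 = 100.
Step 3. [(x + 4)^2 = 100] LHS squared, RHS 100 ≥ 0: apply √ (±) ⇒ sqrt: x + 4 = 10 or -10.
Step 4. [x + 4 = 10 or -10] 4 comes off first (subtract 4) ⇒ sub: x = 6 or -14.

Answer: x ∈ {-14, 6}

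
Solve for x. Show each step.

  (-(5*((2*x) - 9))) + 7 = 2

Step 1. [(-(5*((2*x) - 9))) + 7 = 2] 7 comes off first (subtract 7), so sub: -(5*((2*x) - 9)) = -5.
Step 2. [-(5*((2*x) - 9)) = -5] LHS negated; negate both sides ⇒ neg: 5*((2*x) - 9) = 5.
Step 3. [5*((2*x) - 9) = 5] 5 out front; divide by 5, so div: (2*x) - 9 = 1.
Step 4. [(2*x) - 9 = 1] add 9: x sits inside (… - 9) ⇒ sub: 2*x = 10.
Step 5. [2*x = 10] LHS = 2·(…); ÷2 both sides ⇒ div: x = 5.

Answer: x ∈ {5}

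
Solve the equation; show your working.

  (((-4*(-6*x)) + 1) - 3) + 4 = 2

Step 1. [(((-4*(-6*x)) + 1) - 3) + 4 = 2] subtract 4: x sits inside (… + 4). So sub: ((-4*(-6*x)) + 1) - 3 = -2.
Step 2. [((-4*(-6*x)) + 1) - 3 = -2] the outer -3 inverts by adding 3. So sub: (-4*(-6*x)) + 1 = 1.
Step 3. [(-4*(-6*x)) + 1 = 1] peel the +1: subtract 1 from each side, so sub: -4*(-6*x) = 0.
Step 4. [-4*(-6*x) = 0] divide by the outer -4 ⇒ div: -6*x = 0.
Step 5. [-6*x = 0] divide by the outer -6 ⇒ div: x = 0.

Answer: x ∈ {0}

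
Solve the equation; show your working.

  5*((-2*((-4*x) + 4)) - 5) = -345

Step 1. [5*((-2*((-4*x) + 4)) - 5) = -345] LHS = 5·(…); ÷5 both sides, so div: (-2*((-4*x) + 4)) - 5 = -69.
Step 2. [(-2*((-4*x) + 4)) - 5 = -69] the outer -5 inverts by adding 5, so sub: -2*((-4*x) + 4) = -64.
Step 3. [-2*((-4*x) + 4) = -64] -2·(inner) — divide through by -2, so div: (-4*x) + 4 = 32.
Step 4. [(-4*x) + 4 = 32] 4 comes off first (subtract 4) ⇒ sub: -4*x = 28.
Step 5. [-4*x = 28] divide by the outer -4 ⇒ div: x = -7.

Answer: x ∈ {-7}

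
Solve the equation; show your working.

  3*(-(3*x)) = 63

Step 1. [3*(-(3*x)) = 63] LHS = 3·(…); ÷3 both sides. So div: -(3*x) = 21.
Step 2. [-(3*x) = 21] leading − — multiply by −1. So neg: 3*x = -21.
Step 3. [3*x = -21] 3 out front; divide by 3 ⇒ div: x = -7.

Answer: x ∈ {-7}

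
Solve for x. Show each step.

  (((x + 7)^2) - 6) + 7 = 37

Step 1. [(((x + 7)^2) - 6) + 7 = 37] the outer +7 inverts by subtracting 7, so sub: ((x + 7)^2) - 6 = 30.
Step 2. [((x + 7)^2) - 6 = 30] 6 comes off first (add 6), so sub: (x + 7)^2 = 36.
Step 3. [(x + 7)^2 = 36] 36 ≥ 0, LHS is (·)² — take ±√, so sqrt: x + 7 = 6 or -6.
Step 4. [x + 7 = 6 or -6] 7 comes off first (subtract 7). So sub: x = -1 or -13.

Answer: x ∈ {-13, -1}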